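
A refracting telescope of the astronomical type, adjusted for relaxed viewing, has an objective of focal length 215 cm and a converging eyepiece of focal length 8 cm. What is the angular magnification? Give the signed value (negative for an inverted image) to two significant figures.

M = -f_obj/f_eye = -215/(8) = -26.875.

-27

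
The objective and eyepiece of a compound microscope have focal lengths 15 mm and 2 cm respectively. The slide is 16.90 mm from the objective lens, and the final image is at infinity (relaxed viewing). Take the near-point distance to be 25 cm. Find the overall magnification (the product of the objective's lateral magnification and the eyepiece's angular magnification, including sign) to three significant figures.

-98.7

Convert to cm: f_obj = 15 mm = 1.5 cm; d_o = 16.90 mm = 1.69 cm.
Objective: 1/d_i = 1/f_obj - 1/d_o = 1/1.5 - 1/1.69 = 0.07495 cm^-1, so d_i = 13.342 cm.
m_obj = -d_i/d_o = -13.342/1.69 = -7.895.
Eyepiece angular magnification (image at infinity): M_eye = D/f_e = 25/2 = 12.500.
Overall M = m_obj x M_eye = (-7.895)(12.500) = -98.68.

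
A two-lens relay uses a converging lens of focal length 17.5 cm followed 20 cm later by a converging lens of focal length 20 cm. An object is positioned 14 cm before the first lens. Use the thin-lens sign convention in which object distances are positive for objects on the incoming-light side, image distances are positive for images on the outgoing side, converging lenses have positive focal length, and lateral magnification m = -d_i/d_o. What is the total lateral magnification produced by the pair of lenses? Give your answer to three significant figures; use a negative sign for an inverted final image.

First lens: d_i1 = 1/(1/17.5 - 1/14) = -70.000 cm.
m_1 = -(-70.000)/14 = 5.0000.
The intermediate image is virtual, 70.000 cm to the left of lens 1, so d_o2 = L - d_i1 = 20 - (-70.000) = 90.000 cm.
Second lens: d_i2 = 1/(1/20 - 1/(90.000)) = 25.714 cm.
m_2 = -(25.714)/(90.000) = -0.2857.
Overall magnification: m = m_1 m_2 = -1.4286.

-1.43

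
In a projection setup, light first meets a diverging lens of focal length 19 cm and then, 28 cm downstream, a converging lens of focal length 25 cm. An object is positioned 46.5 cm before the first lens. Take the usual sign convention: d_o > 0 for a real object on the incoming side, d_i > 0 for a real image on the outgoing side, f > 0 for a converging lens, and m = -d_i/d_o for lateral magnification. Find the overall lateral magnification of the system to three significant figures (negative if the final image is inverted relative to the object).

-0.440

Lens 1: 1/d_i1 = 1/f_1 - 1/d_o1 = 1/(-19) - 1/46.5 = -0.07414 cm^-1, so d_i1 = -13.489 cm.
m_1 = -(-13.489)/46.5 = 0.2901.
The intermediate image is virtual, 13.489 cm to the left of lens 1, so d_o2 = L - d_i1 = 28 - (-13.489) = 41.489 cm.
Lens 2: 1/d_i2 = 1/f_2 - 1/d_o2 = 1/25 - 1/(41.489) = 0.01590 cm^-1, so d_i2 = 62.905 cm.
m_2 = -(62.905)/(41.489) = -1.5162.
Total m = m_1 x m_2 = (0.2901)(-1.5162) = -0.4398.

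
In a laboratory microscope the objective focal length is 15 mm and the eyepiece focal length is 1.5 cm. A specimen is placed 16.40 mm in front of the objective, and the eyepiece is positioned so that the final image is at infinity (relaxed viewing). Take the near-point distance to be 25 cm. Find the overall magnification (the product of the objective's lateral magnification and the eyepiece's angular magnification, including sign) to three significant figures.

-179

Convert to cm: f_obj = 15 mm = 1.5 cm; d_o = 16.40 mm = 1.64 cm.
Objective: 1/d_i = 1/f_obj - 1/d_o = 1/1.5 - 1/1.64 = 0.05691 cm^-1, so d_i = 17.571 cm.
m_obj = -d_i/d_o = -17.571/1.64 = -10.714.
Eyepiece angular magnification (image at infinity): M_eye = D/f_e = 25/1.5 = 16.667.
Overall M = m_obj x M_eye = (-10.714)(16.667) = -178.57.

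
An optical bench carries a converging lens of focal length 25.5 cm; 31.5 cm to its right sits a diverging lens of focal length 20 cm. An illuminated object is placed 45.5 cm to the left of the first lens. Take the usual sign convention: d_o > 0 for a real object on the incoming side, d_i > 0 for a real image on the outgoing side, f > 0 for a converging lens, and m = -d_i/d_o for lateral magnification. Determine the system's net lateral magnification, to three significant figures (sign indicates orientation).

3.92

Lens 1: 1/d_i1 = 1/f_1 - 1/d_o1 = 1/25.5 - 1/45.5 = 0.01724 cm^-1, so d_i1 = 58.013 cm.
m_1 = -(58.013)/45.5 = -1.2750.
Since 58.013 cm > 31.5 cm, the first image lies past the second lens and serves as a virtual object: d_o2 = L - d_i1 = -26.513 cm.
Lens 2: 1/d_i2 = 1/f_2 - 1/d_o2 = 1/(-20) - 1/(-26.513) = -0.01228 cm^-1, so d_i2 = -81.420 cm.
m_2 = -(-81.420)/(-26.513) = -3.0710.
Total m = m_1 x m_2 = (-1.2750)(-3.0710) = 3.9155.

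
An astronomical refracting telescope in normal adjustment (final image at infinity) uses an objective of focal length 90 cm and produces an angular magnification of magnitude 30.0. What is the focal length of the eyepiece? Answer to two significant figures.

3.0 cm

|M| = f_obj/f_eye, so f_eye = f_obj/|M| = 90/30.0 = 3.000 cm.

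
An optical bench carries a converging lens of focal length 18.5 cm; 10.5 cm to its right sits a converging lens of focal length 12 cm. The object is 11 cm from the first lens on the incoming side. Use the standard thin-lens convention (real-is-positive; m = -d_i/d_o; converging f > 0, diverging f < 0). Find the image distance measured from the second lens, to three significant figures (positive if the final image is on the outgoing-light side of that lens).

17.6 cm

Applying the thin-lens equation to the first lens, 1/18.5 = 1/11 + 1/d_i1, which gives d_i1 = -27.133 cm.
With d_i1 < 0 the first image is virtual and lies on the object side; the object distance for lens 2 is d_o2 = 10.5 - (-27.133) = 37.633 cm.
Applying the thin-lens equation again with f_2 = 12 cm and d_o2 = 37.633 cm gives d_i2 = 17.618 cm.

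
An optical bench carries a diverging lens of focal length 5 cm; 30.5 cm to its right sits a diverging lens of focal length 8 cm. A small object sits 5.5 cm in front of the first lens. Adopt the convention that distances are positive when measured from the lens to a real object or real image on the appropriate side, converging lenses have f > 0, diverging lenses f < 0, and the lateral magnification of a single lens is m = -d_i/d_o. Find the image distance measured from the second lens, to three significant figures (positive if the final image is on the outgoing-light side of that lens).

-6.44 cm

Lens 1: 1/d_i1 = 1/f_1 - 1/d_o1 = 1/(-5) - 1/5.5 = -0.38182 cm^-1, so d_i1 = -2.619 cm.
The intermediate image is virtual, 2.619 cm to the left of lens 1, so d_o2 = L - d_i1 = 30.5 - (-2.619) = 33.119 cm.
Lens 2: 1/d_i2 = 1/f_2 - 1/d_o2 = 1/(-8) - 1/(33.119) = -0.15519 cm^-1, so d_i2 = -6.444 cm.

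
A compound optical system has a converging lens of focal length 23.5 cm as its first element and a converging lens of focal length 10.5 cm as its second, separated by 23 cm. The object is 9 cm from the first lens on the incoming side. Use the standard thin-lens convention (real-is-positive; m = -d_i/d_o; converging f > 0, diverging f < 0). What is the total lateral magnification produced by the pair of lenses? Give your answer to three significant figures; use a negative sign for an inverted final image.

-0.628

Lens 1: 1/d_i1 = 1/f_1 - 1/d_o1 = 1/23.5 - 1/9 = -0.06856 cm^-1, so d_i1 = -14.586 cm.
m_1 = -(-14.586)/9 = 1.6207.
The intermediate image is virtual, 14.586 cm to the left of lens 1, so d_o2 = L - d_i1 = 23 - (-14.586) = 37.586 cm.
Lens 2: 1/d_i2 = 1/f_2 - 1/d_o2 = 1/10.5 - 1/(37.586) = 0.06863 cm^-1, so d_i2 = 14.570 cm.
m_2 = -(14.570)/(37.586) = -0.3877.
Overall magnification: m = m_1 m_2 = -0.6283.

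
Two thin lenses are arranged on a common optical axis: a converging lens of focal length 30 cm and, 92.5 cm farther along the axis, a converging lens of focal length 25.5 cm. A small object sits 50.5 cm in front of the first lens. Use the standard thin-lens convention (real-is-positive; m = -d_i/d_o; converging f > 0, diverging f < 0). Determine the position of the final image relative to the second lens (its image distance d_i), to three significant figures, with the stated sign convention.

First lens: d_i1 = 1/(1/30 - 1/50.5) = 73.902 cm.
That image sits 18.598 cm in front of the second lens, so d_o2 = 18.598 cm.
Second lens: d_i2 = 1/(1/25.5 - 1/(18.598)) = -68.706 cm.

-68.7 cm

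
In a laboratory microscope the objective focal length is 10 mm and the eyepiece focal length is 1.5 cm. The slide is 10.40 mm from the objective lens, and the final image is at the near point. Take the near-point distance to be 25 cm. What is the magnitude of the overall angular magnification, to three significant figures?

Convert to cm: f_obj = 10 mm = 1 cm; d_o = 10.40 mm = 1.04 cm.
Objective: 1/d_i = 1/f_obj - 1/d_o = 1/1 - 1/1.04 = 0.03846 cm^-1, so d_i = 26.000 cm.
m_obj = -d_i/d_o = -26.000/1.04 = -25.000.
Eyepiece angular magnification (image at near point): M_eye = 1 + D/f_e = 1 + 25/1.5 = 17.667.
Overall M = m_obj x M_eye = (-25.000)(17.667) = -441.67.
|M| = 441.67.

442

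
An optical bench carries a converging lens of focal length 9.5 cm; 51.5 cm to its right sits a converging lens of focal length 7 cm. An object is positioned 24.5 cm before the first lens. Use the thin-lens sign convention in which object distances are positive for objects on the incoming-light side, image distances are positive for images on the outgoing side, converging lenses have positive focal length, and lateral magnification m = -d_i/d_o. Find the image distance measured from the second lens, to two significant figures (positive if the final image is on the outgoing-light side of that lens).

Applying the thin-lens equation to the first lens, 1/9.5 = 1/24.5 + 1/d_i1, which gives d_i1 = 15.517 cm.
The intermediate image is 15.517 cm to the right of lens 1, so d_o2 = L - d_i1 = 51.5 - 15.517 = 35.983 cm.
Applying the thin-lens equation again with f_2 = 7 cm and d_o2 = 35.983 cm gives d_i2 = 8.691 cm.

8.7 cm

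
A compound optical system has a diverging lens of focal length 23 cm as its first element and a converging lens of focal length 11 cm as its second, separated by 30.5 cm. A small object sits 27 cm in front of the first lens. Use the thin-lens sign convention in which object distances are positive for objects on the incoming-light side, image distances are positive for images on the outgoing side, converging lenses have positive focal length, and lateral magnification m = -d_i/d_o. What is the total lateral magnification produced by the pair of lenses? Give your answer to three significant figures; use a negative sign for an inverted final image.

Applying the thin-lens equation to the first lens, 1/(-23) = 1/27 + 1/d_i1, which gives d_i1 = -12.420 cm.
Its lateral magnification is m_1 = -d_i1/d_o1 = -(-12.420)/27 = 0.4600.
The intermediate image is virtual, 12.420 cm to the left of lens 1, so d_o2 = L - d_i1 = 30.5 - (-12.420) = 42.920 cm.
Applying the thin-lens equation again with f_2 = 11 cm and d_o2 = 42.920 cm gives d_i2 = 14.791 cm.
m_2 = -(14.791)/(42.920) = -0.3446.
The system's lateral magnification is m_1 m_2 = (0.4600)(-0.3446) = -0.1585.

-0.159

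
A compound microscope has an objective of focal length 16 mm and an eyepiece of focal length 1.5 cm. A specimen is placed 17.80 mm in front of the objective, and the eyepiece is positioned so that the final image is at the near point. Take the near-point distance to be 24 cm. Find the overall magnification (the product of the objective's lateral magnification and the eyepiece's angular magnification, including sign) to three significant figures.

Convert to cm: f_obj = 16 mm = 1.6 cm; d_o = 17.80 mm = 1.78 cm.
Objective: 1/d_i = 1/f_obj - 1/d_o = 1/1.6 - 1/1.78 = 0.06320 cm^-1, so d_i = 15.822 cm.
m_obj = -d_i/d_o = -15.822/1.78 = -8.889.
Eyepiece angular magnification (image at near point): M_eye = 1 + D/f_e = 1 + 24/1.5 = 17.000.
Overall M = m_obj x M_eye = (-8.889)(17.000) = -151.11.

-151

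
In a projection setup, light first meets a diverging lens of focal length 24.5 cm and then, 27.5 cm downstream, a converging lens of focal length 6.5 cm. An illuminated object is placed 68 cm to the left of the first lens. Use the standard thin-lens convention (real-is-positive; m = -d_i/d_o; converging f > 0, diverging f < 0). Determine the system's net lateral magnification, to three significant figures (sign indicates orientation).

-0.0441

First lens: d_i1 = 1/(1/(-24.5) - 1/68) = -18.011 cm.
m_1 = -(-18.011)/68 = 0.2649.
With d_i1 < 0 the first image is virtual and lies on the object side; the object distance for lens 2 is d_o2 = 27.5 - (-18.011) = 45.511 cm.
Second lens: d_i2 = 1/(1/6.5 - 1/(45.511)) = 7.583 cm.
m_2 = -(7.583)/(45.511) = -0.1666.
The system's lateral magnification is m_1 m_2 = (0.2649)(-0.1666) = -0.0441.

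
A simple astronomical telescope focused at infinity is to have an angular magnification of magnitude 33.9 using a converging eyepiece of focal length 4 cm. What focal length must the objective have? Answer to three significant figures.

|M| = f_obj/|f_eye|, so f_obj = |M| x |f_eye| = 33.9 x 4 = 135.600 cm.

136 cm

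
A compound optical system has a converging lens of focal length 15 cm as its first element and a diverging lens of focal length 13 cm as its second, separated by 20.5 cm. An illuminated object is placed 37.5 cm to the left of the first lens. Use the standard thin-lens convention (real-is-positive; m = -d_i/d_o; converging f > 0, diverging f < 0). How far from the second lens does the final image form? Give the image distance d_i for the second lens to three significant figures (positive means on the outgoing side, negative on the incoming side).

6.88 cm

First lens: d_i1 = 1/(1/15 - 1/37.5) = 25.000 cm.
Since 25.000 cm > 20.5 cm, the first image lies past the second lens and serves as a virtual object: d_o2 = L - d_i1 = -4.500 cm.
Second lens: d_i2 = 1/(1/(-13) - 1/(-4.500)) = 6.882 cm.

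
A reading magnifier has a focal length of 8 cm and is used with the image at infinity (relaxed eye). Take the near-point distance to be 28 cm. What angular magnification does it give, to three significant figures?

3.50

M = D/f = 28/8 = 3.500.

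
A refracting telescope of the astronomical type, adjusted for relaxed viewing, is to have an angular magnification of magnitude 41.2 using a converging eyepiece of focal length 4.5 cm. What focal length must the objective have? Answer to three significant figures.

185 cm

|M| = f_obj/|f_eye|, so f_obj = |M| x |f_eye| = 41.2 x 4.5 = 185.400 cm.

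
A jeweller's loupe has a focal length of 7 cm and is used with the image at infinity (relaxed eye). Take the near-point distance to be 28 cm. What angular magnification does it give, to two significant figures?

M = D/f = 28/7 = 4.000.

4.0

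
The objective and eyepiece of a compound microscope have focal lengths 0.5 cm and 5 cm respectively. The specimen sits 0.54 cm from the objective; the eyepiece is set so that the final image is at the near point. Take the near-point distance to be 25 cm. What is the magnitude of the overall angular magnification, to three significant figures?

Objective: 1/d_i = 1/f_obj - 1/d_o = 1/0.5 - 1/0.54 = 0.14815 cm^-1, so d_i = 6.750 cm.
m_obj = -d_i/d_o = -6.750/0.54 = -12.500.
Eyepiece angular magnification (image at near point): M_eye = 1 + D/f_e = 1 + 25/5 = 6.000.
Overall M = m_obj x M_eye = (-12.500)(6.000) = -75.00.
|M| = 75.00.

75.0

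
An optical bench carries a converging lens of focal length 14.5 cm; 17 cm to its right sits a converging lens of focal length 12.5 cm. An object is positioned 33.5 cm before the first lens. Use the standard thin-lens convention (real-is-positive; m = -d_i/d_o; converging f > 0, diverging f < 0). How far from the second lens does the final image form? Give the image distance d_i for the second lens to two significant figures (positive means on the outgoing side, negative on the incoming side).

5.1 cm

First lens: d_i1 = 1/(1/14.5 - 1/33.5) = 25.566 cm.
Since 25.566 cm > 17 cm, the first image lies past the second lens and serves as a virtual object: d_o2 = L - d_i1 = -8.566 cm.
Second lens: d_i2 = 1/(1/12.5 - 1/(-8.566)) = 5.083 cm.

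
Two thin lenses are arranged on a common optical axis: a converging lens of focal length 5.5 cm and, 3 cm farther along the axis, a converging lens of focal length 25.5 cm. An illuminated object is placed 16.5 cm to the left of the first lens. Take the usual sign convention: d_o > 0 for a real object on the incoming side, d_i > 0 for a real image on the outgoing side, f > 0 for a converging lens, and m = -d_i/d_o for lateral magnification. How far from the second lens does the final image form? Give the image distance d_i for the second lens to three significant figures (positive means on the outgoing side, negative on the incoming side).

Applying the thin-lens equation to the first lens, 1/5.5 = 1/16.5 + 1/d_i1, which gives d_i1 = 8.250 cm.
This image would form 8.250 cm past lens 1, i.e. 5.250 cm beyond lens 2, so it is a virtual object for lens 2: d_o2 = 3 - 8.250 = -5.250 cm.
Applying the thin-lens equation again with f_2 = 25.5 cm and d_o2 = -5.250 cm gives d_i2 = 4.354 cm.

4.35 cm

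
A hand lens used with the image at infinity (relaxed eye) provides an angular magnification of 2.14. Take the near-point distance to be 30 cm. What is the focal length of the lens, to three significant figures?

For the image at infinity, M = D/f.
f = D/M = 30/2.14 = 14.019 cm.

14.0 cm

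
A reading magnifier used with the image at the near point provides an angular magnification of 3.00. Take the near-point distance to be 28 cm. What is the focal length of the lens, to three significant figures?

14.0 cm

For the image at the near point, M = 1 + D/f.
f = D/(M - 1) = 28/(3.0 - 1) = 14.000 cm.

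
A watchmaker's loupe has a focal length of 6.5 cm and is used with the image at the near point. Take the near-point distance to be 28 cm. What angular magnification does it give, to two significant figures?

5.3

M = 1 + D/f = 1 + 28/6.5 = 5.308.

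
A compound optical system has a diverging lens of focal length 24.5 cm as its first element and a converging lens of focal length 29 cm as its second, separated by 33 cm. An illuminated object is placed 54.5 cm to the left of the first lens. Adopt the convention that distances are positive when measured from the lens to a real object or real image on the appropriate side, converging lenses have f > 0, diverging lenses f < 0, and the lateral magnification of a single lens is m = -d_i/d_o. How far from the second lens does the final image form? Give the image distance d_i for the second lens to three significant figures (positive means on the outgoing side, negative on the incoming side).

Lens 1: 1/d_i1 = 1/f_1 - 1/d_o1 = 1/(-24.5) - 1/54.5 = -0.05916 cm^-1, so d_i1 = -16.902 cm.
The intermediate image is virtual, 16.902 cm to the left of lens 1, so d_o2 = L - d_i1 = 33 - (-16.902) = 49.902 cm.
Lens 2: 1/d_i2 = 1/f_2 - 1/d_o2 = 1/29 - 1/(49.902) = 0.01444 cm^-1, so d_i2 = 69.236 cm.

69.2 cm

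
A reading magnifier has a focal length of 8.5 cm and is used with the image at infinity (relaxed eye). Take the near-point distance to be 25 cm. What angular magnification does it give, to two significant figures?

M = D/f = 25/8.5 = 2.941.

2.9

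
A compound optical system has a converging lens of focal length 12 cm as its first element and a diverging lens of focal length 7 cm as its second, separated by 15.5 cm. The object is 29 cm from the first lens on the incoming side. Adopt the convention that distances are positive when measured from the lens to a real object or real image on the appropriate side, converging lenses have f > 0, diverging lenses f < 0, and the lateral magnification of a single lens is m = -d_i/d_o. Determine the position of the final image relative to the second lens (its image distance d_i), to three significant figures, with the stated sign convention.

Lens 1: 1/d_i1 = 1/f_1 - 1/d_o1 = 1/12 - 1/29 = 0.04885 cm^-1, so d_i1 = 20.471 cm.
Since 20.471 cm > 15.5 cm, the first image lies past the second lens and serves as a virtual object: d_o2 = L - d_i1 = -4.971 cm.
Lens 2: 1/d_i2 = 1/f_2 - 1/d_o2 = 1/(-7) - 1/(-4.971) = 0.05833 cm^-1, so d_i2 = 17.145 cm.

17.1 cm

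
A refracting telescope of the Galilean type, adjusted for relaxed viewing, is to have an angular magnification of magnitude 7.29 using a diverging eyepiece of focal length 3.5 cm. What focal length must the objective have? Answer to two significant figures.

|M| = f_obj/|f_eye|, so f_obj = |M| x |f_eye| = 7.29 x 3.5 = 25.515 cm.

26 cm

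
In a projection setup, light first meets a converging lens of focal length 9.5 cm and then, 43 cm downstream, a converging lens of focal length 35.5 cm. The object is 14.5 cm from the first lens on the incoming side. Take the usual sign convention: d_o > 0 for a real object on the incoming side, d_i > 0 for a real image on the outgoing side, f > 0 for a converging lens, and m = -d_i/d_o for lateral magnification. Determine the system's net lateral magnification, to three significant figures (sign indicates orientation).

First lens: d_i1 = 1/(1/9.5 - 1/14.5) = 27.550 cm.
m_1 = -(27.550)/14.5 = -1.9000.
That image sits 15.450 cm in front of the second lens, so d_o2 = 15.450 cm.
Second lens: d_i2 = 1/(1/35.5 - 1/(15.450)) = -27.355 cm.
m_2 = -(-27.355)/(15.450) = 1.7706.
Overall magnification: m = m_1 m_2 = -3.3641.

-3.36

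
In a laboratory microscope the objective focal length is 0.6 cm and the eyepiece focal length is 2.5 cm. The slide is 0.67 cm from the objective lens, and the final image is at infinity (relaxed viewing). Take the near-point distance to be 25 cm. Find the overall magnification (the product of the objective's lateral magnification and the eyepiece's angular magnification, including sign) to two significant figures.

-86

Objective: 1/d_i = 1/f_obj - 1/d_o = 1/0.6 - 1/0.67 = 0.17413 cm^-1, so d_i = 5.743 cm.
m_obj = -d_i/d_o = -5.743/0.67 = -8.571.
Eyepiece angular magnification (image at infinity): M_eye = D/f_e = 25/2.5 = 10.000.
Overall M = m_obj x M_eye = (-8.571)(10.000) = -85.71.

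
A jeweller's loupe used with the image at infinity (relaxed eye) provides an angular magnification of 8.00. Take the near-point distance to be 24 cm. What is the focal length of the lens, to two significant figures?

3.0 cm

For the image at infinity, M = D/f.
f = D/M = 24/8.0 = 3.000 cm.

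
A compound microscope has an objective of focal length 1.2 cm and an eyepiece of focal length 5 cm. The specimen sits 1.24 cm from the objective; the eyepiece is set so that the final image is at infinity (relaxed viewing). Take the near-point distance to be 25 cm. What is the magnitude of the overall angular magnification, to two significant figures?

Objective: 1/d_i = 1/f_obj - 1/d_o = 1/1.2 - 1/1.24 = 0.02688 cm^-1, so d_i = 37.200 cm.
m_obj = -d_i/d_o = -37.200/1.24 = -30.000.
Eyepiece angular magnification (image at infinity): M_eye = D/f_e = 25/5 = 5.000.
Overall M = m_obj x M_eye = (-30.000)(5.000) = -150.00.
|M| = 150.00.

150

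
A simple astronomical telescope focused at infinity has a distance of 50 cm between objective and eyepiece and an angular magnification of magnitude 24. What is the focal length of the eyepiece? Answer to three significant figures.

2.00 cm

In normal adjustment the tube length equals f_obj + f_eye and |M| = f_obj/f_eye.
So f_obj = 24 f_eye and 24 f_eye + f_eye = 50 cm, giving f_eye = 50/25 = 2.000 cm and f_obj = 48.000 cm.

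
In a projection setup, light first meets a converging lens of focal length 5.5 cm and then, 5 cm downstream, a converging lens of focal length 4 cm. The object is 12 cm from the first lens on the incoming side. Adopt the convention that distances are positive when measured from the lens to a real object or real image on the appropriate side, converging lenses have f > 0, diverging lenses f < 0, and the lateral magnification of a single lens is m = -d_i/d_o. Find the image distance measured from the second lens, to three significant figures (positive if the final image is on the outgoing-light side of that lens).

2.25 cm

Applying the thin-lens equation to the first lens, 1/5.5 = 1/12 + 1/d_i1, which gives d_i1 = 10.154 cm.
Since 10.154 cm > 5 cm, the first image lies past the second lens and serves as a virtual object: d_o2 = L - d_i1 = -5.154 cm.
Applying the thin-lens equation again with f_2 = 4 cm and d_o2 = -5.154 cm gives d_i2 = 2.252 cm.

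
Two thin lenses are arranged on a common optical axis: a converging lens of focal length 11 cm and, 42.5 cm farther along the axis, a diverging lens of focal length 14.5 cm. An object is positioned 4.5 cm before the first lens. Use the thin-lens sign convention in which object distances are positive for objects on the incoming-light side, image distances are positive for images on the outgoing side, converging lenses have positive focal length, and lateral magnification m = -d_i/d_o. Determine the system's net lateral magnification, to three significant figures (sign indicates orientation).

First lens: d_i1 = 1/(1/11 - 1/4.5) = -7.615 cm.
m_1 = -(-7.615)/4.5 = 1.6923.
The intermediate image is virtual, 7.615 cm to the left of lens 1, so d_o2 = L - d_i1 = 42.5 - (-7.615) = 50.115 cm.
Second lens: d_i2 = 1/(1/(-14.5) - 1/(50.115)) = -11.246 cm.
m_2 = -(-11.246)/(50.115) = 0.2244.
Overall magnification: m = m_1 m_2 = 0.3798.

0.380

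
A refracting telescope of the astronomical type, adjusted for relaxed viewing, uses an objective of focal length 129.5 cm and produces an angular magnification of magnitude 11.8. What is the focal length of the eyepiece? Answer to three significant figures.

|M| = f_obj/f_eye, so f_eye = f_obj/|M| = 129.5/11.8 = 10.975 cm.

11.0 cm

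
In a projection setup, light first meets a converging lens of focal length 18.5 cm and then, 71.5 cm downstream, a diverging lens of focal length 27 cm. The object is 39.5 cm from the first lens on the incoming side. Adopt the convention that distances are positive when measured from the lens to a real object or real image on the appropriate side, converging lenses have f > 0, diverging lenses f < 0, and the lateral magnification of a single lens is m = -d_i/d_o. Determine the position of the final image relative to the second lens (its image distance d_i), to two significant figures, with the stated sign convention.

Applying the thin-lens equation to the first lens, 1/18.5 = 1/39.5 + 1/d_i1, which gives d_i1 = 34.798 cm.
That image sits 36.702 cm in front of the second lens, so d_o2 = 36.702 cm.
Applying the thin-lens equation again with f_2 = -27 cm and d_o2 = 36.702 cm gives d_i2 = -15.556 cm.

-16 cm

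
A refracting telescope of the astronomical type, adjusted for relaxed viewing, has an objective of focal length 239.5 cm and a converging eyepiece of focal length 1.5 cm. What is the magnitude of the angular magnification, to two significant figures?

|M| = f_obj/|f_eye| = 239.5/1.5 = 159.667.

160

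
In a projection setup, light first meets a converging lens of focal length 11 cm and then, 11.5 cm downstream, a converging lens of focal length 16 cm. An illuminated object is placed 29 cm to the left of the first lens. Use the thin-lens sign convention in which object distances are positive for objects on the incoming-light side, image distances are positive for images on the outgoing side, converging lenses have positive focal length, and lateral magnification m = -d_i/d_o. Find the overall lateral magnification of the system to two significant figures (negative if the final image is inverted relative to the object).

First lens: d_i1 = 1/(1/11 - 1/29) = 17.722 cm.
m_1 = -(17.722)/29 = -0.6111.
Since 17.722 cm > 11.5 cm, the first image lies past the second lens and serves as a virtual object: d_o2 = L - d_i1 = -6.222 cm.
Second lens: d_i2 = 1/(1/16 - 1/(-6.222)) = 4.480 cm.
m_2 = -(4.480)/(-6.222) = 0.7200.
Total m = m_1 x m_2 = (-0.6111)(0.7200) = -0.4400.

-0.44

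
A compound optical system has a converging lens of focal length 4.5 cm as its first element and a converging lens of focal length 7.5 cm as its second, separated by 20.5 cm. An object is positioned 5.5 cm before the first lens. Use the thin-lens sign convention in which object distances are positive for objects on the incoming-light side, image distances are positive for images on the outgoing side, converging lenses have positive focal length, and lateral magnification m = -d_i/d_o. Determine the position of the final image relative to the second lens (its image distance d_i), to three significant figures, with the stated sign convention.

Applying the thin-lens equation to the first lens, 1/4.5 = 1/5.5 + 1/d_i1, which gives d_i1 = 24.750 cm.
This image would form 24.750 cm past lens 1, i.e. 4.250 cm beyond lens 2, so it is a virtual object for lens 2: d_o2 = 20.5 - 24.750 = -4.250 cm.
Applying the thin-lens equation again with f_2 = 7.5 cm and d_o2 = -4.250 cm gives d_i2 = 2.713 cm.

2.71 cm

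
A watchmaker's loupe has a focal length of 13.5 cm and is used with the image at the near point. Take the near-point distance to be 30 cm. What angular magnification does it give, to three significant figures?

3.22

M = 1 + D/f = 1 + 30/13.5 = 3.222.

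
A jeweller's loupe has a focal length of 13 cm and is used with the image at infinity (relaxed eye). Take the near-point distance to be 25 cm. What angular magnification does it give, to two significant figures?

1.9

M = D/f = 25/13 = 1.923.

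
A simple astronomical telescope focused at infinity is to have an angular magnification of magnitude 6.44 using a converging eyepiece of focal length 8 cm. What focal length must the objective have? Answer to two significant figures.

|M| = f_obj/|f_eye|, so f_obj = |M| x |f_eye| = 6.44 x 8 = 51.520 cm.

52 cm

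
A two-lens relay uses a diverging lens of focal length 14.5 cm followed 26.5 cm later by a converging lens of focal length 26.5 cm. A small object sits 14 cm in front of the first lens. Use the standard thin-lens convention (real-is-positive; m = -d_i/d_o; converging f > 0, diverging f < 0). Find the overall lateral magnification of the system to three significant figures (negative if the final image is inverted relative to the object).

-1.89

Lens 1: 1/d_i1 = 1/f_1 - 1/d_o1 = 1/(-14.5) - 1/14 = -0.14039 cm^-1, so d_i1 = -7.123 cm.
m_1 = -(-7.123)/14 = 0.5088.
The intermediate image is virtual, 7.123 cm to the left of lens 1, so d_o2 = L - d_i1 = 26.5 - (-7.123) = 33.623 cm.
Lens 2: 1/d_i2 = 1/f_2 - 1/d_o2 = 1/26.5 - 1/(33.623) = 0.00799 cm^-1, so d_i2 = 125.092 cm.
m_2 = -(125.092)/(33.623) = -3.7204.
Total m = m_1 x m_2 = (0.5088)(-3.7204) = -1.8929.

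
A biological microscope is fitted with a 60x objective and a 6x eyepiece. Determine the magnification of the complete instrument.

The overall magnification of a compound microscope is the product of the objective and eyepiece magnifications:
M = M_obj x M_eye = 60 x 6 = 360.

360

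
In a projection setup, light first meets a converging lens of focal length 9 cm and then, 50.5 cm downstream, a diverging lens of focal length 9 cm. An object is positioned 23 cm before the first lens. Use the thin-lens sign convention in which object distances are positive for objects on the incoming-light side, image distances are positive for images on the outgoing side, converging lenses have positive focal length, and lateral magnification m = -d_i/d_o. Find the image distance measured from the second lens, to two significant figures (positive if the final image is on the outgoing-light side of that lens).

-7.2 cm

Applying the thin-lens equation to the first lens, 1/9 = 1/23 + 1/d_i1, which gives d_i1 = 14.786 cm.
The intermediate image is 14.786 cm to the right of lens 1, so d_o2 = L - d_i1 = 50.5 - 14.786 = 35.714 cm.
Applying the thin-lens equation again with f_2 = -9 cm and d_o2 = 35.714 cm gives d_i2 = -7.188 cm.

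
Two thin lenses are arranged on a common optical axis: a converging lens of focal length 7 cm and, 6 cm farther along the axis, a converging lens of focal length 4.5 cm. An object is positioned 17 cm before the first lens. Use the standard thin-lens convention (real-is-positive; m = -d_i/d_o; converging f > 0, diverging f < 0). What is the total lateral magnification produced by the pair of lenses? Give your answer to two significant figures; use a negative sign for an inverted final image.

-0.30

Lens 1: 1/d_i1 = 1/f_1 - 1/d_o1 = 1/7 - 1/17 = 0.08403 cm^-1, so d_i1 = 11.900 cm.
m_1 = -(11.900)/17 = -0.7000.
Since 11.900 cm > 6 cm, the first image lies past the second lens and serves as a virtual object: d_o2 = L - d_i1 = -5.900 cm.
Lens 2: 1/d_i2 = 1/f_2 - 1/d_o2 = 1/4.5 - 1/(-5.900) = 0.39171 cm^-1, so d_i2 = 2.553 cm.
m_2 = -(2.553)/(-5.900) = 0.4327.
The system's lateral magnification is m_1 m_2 = (-0.7000)(0.4327) = -0.3029.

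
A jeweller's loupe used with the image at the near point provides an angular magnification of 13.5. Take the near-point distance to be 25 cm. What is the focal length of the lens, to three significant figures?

2.00 cm

For the image at the near point, M = 1 + D/f.
f = D/(M - 1) = 25/(13.5 - 1) = 2.000 cm.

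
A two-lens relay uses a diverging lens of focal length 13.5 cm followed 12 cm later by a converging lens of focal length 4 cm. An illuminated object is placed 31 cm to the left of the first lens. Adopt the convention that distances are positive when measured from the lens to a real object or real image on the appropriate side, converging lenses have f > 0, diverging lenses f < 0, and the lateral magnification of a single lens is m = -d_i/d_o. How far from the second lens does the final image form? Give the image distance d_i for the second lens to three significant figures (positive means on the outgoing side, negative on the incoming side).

Lens 1: 1/d_i1 = 1/f_1 - 1/d_o1 = 1/(-13.5) - 1/31 = -0.10633 cm^-1, so d_i1 = -9.404 cm.
With d_i1 < 0 the first image is virtual and lies on the object side; the object distance for lens 2 is d_o2 = 12 - (-9.404) = 21.404 cm.
Lens 2: 1/d_i2 = 1/f_2 - 1/d_o2 = 1/4 - 1/(21.404) = 0.20328 cm^-1, so d_i2 = 4.919 cm.

4.92 cm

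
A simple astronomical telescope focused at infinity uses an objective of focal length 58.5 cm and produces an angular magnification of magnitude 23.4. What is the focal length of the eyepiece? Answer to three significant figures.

|M| = f_obj/f_eye, so f_eye = f_obj/|M| = 58.5/23.4 = 2.500 cm.

2.50 cm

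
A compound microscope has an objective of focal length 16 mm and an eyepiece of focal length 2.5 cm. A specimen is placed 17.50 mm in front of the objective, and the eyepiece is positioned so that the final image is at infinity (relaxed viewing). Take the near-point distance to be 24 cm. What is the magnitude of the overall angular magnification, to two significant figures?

100

Convert to cm: f_obj = 16 mm = 1.6 cm; d_o = 17.50 mm = 1.75 cm.
Objective: 1/d_i = 1/f_obj - 1/d_o = 1/1.6 - 1/1.75 = 0.05357 cm^-1, so d_i = 18.667 cm.
m_obj = -d_i/d_o = -18.667/1.75 = -10.667.
Eyepiece angular magnification (image at infinity): M_eye = D/f_e = 24/2.5 = 9.600.
Overall M = m_obj x M_eye = (-10.667)(9.600) = -102.40.
|M| = 102.40.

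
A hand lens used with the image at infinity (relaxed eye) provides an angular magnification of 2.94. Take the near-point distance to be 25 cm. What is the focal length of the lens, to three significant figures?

8.50 cm

For the image at infinity, M = D/f.
f = D/M = 25/2.94 = 8.503 cm.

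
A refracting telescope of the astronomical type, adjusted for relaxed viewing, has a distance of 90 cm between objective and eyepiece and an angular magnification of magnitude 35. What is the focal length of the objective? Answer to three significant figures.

87.5 cm

In normal adjustment the tube length equals f_obj + f_eye and |M| = f_obj/f_eye.
So f_obj = 35 f_eye and 35 f_eye + f_eye = 90 cm, giving f_eye = 90/36 = 2.500 cm and f_obj = 87.500 cm.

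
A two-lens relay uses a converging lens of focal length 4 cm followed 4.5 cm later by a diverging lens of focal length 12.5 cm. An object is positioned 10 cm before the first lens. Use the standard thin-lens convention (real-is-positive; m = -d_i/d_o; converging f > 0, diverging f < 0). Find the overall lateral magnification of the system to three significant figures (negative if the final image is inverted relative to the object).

Applying the thin-lens equation to the first lens, 1/4 = 1/10 + 1/d_i1, which gives d_i1 = 6.667 cm.
Its lateral magnification is m_1 = -d_i1/d_o1 = -(6.667)/10 = -0.6667.
This image would form 6.667 cm past lens 1, i.e. 2.167 cm beyond lens 2, so it is a virtual object for lens 2: d_o2 = 4.5 - 6.667 = -2.167 cm.
Applying the thin-lens equation again with f_2 = -12.5 cm and d_o2 = -2.167 cm gives d_i2 = 2.621 cm.
m_2 = -(2.621)/(-2.167) = 1.2097.
Overall magnification: m = m_1 m_2 = -0.8065.

-0.806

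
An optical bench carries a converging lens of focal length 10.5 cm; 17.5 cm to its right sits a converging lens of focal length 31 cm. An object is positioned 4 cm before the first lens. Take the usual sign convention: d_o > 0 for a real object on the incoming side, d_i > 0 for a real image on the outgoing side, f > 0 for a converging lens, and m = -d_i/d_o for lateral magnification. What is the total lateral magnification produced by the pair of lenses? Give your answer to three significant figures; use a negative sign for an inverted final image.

7.11

First lens: d_i1 = 1/(1/10.5 - 1/4) = -6.462 cm.
m_1 = -(-6.462)/4 = 1.6154.
The intermediate image is virtual, 6.462 cm to the left of lens 1, so d_o2 = L - d_i1 = 17.5 - (-6.462) = 23.962 cm.
Second lens: d_i2 = 1/(1/31 - 1/(23.962)) = -105.536 cm.
m_2 = -(-105.536)/(23.962) = 4.4044.
Overall magnification: m = m_1 m_2 = 7.1148.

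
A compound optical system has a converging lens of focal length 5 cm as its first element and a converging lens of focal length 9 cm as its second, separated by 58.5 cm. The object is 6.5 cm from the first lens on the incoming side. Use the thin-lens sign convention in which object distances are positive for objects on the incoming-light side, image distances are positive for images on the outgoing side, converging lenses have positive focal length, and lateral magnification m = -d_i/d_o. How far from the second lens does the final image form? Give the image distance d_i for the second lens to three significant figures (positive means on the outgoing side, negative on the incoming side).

11.9 cm

Lens 1: 1/d_i1 = 1/f_1 - 1/d_o1 = 1/5 - 1/6.5 = 0.04615 cm^-1, so d_i1 = 21.667 cm.
Object distance for lens 2: d_o2 = 58.5 - 21.667 = 36.833 cm.
Lens 2: 1/d_i2 = 1/f_2 - 1/d_o2 = 1/9 - 1/(36.833) = 0.08396 cm^-1, so d_i2 = 11.910 cm.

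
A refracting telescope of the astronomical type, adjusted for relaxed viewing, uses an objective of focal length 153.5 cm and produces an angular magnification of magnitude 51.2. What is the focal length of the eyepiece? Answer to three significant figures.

|M| = f_obj/f_eye, so f_eye = f_obj/|M| = 153.5/51.2 = 2.998 cm.

3.00 cm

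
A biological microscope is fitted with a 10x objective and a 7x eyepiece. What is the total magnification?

The overall magnification of a compound microscope is the product of the objective and eyepiece magnifications:
M = M_obj x M_eye = 10 x 7 = 70.

70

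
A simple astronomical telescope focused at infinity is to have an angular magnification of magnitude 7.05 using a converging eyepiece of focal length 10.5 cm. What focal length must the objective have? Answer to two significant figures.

|M| = f_obj/|f_eye|, so f_obj = |M| x |f_eye| = 7.05 x 10.5 = 74.025 cm.

74 cm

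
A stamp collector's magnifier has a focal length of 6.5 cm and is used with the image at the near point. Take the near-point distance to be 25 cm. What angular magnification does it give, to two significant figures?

M = 1 + D/f = 1 + 25/6.5 = 4.846.

4.8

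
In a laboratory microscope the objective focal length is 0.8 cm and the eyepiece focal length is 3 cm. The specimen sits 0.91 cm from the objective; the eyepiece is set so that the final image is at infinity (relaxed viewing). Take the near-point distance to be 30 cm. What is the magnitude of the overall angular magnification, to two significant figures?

73

Objective: 1/d_i = 1/f_obj - 1/d_o = 1/0.8 - 1/0.91 = 0.15110 cm^-1, so d_i = 6.618 cm.
m_obj = -d_i/d_o = -6.618/0.91 = -7.273.
Eyepiece angular magnification (image at infinity): M_eye = D/f_e = 30/3 = 10.000.
Overall M = m_obj x M_eye = (-7.273)(10.000) = -72.73.
|M| = 72.73.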